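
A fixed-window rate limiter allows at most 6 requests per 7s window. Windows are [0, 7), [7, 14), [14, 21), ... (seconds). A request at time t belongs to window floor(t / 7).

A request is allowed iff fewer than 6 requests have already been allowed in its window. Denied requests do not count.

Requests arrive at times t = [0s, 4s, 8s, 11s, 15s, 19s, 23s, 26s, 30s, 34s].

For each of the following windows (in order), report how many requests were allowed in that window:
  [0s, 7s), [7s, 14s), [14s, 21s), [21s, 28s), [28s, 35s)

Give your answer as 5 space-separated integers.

Processing requests:
  req#1 t=0s (window 0): ALLOW
  req#2 t=4s (window 0): ALLOW
  req#3 t=8s (window 1): ALLOW
  req#4 t=11s (window 1): ALLOW
  req#5 t=15s (window 2): ALLOW
  req#6 t=19s (window 2): ALLOW
  req#7 t=23s (window 3): ALLOW
  req#8 t=26s (window 3): ALLOW
  req#9 t=30s (window 4): ALLOW
  req#10 t=34s (window 4): ALLOW

Allowed counts by window: 2 2 2 2 2

Answer: 2 2 2 2 2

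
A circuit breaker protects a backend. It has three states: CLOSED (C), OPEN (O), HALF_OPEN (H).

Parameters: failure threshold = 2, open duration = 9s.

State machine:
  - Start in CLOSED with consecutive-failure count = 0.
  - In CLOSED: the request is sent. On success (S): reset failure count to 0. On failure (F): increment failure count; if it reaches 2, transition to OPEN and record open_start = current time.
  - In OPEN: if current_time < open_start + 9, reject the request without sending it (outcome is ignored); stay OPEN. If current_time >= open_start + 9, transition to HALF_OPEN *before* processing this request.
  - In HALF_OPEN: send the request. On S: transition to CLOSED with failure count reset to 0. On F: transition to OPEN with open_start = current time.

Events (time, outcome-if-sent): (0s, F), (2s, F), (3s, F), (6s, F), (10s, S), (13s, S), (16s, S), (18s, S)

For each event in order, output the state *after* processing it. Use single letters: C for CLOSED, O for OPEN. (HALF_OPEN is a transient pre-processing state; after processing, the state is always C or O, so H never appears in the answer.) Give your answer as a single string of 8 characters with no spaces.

Answer: COOOOCCC

Derivation:
State after each event:
  event#1 t=0s outcome=F: state=CLOSED
  event#2 t=2s outcome=F: state=OPEN
  event#3 t=3s outcome=F: state=OPEN
  event#4 t=6s outcome=F: state=OPEN
  event#5 t=10s outcome=S: state=OPEN
  event#6 t=13s outcome=S: state=CLOSED
  event#7 t=16s outcome=S: state=CLOSED
  event#8 t=18s outcome=S: state=CLOSED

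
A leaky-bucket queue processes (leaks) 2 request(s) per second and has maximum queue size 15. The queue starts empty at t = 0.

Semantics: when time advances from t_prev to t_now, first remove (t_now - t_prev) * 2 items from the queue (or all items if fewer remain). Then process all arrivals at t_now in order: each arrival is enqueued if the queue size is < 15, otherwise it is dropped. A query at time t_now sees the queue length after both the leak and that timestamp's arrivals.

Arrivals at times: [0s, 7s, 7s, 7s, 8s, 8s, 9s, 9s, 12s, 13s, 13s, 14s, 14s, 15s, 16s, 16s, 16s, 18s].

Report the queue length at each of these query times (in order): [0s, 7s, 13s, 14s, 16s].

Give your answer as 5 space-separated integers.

Answer: 1 3 2 2 3

Derivation:
Queue lengths at query times:
  query t=0s: backlog = 1
  query t=7s: backlog = 3
  query t=13s: backlog = 2
  query t=14s: backlog = 2
  query t=16s: backlog = 3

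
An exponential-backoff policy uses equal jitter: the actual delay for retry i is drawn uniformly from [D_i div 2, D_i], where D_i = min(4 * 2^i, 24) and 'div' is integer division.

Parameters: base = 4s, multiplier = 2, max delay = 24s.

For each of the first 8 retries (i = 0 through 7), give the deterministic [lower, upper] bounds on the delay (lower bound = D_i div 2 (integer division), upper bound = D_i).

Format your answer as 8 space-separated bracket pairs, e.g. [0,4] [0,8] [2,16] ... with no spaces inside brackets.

Computing bounds per retry:
  i=0: D_i=min(4*2^0,24)=4, bounds=[2,4]
  i=1: D_i=min(4*2^1,24)=8, bounds=[4,8]
  i=2: D_i=min(4*2^2,24)=16, bounds=[8,16]
  i=3: D_i=min(4*2^3,24)=24, bounds=[12,24]
  i=4: D_i=min(4*2^4,24)=24, bounds=[12,24]
  i=5: D_i=min(4*2^5,24)=24, bounds=[12,24]
  i=6: D_i=min(4*2^6,24)=24, bounds=[12,24]
  i=7: D_i=min(4*2^7,24)=24, bounds=[12,24]

Answer: [2,4] [4,8] [8,16] [12,24] [12,24] [12,24] [12,24] [12,24]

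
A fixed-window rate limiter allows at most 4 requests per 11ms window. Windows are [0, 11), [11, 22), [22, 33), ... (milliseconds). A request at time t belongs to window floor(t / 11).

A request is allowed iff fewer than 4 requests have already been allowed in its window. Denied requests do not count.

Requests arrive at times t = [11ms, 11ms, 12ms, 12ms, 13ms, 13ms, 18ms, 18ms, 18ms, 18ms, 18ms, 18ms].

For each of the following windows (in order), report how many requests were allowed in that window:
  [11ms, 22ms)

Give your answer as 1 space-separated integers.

Answer: 4

Derivation:
Processing requests:
  req#1 t=11ms (window 1): ALLOW
  req#2 t=11ms (window 1): ALLOW
  req#3 t=12ms (window 1): ALLOW
  req#4 t=12ms (window 1): ALLOW
  req#5 t=13ms (window 1): DENY
  req#6 t=13ms (window 1): DENY
  req#7 t=18ms (window 1): DENY
  req#8 t=18ms (window 1): DENY
  req#9 t=18ms (window 1): DENY
  req#10 t=18ms (window 1): DENY
  req#11 t=18ms (window 1): DENY
  req#12 t=18ms (window 1): DENY

Allowed counts by window: 4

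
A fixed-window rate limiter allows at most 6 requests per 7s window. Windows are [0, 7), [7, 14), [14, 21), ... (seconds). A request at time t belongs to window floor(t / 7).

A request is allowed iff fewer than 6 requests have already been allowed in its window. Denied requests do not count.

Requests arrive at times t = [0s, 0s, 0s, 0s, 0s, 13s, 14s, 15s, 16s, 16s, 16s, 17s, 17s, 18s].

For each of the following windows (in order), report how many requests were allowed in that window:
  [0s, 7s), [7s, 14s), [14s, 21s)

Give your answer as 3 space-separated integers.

Answer: 5 1 6

Derivation:
Processing requests:
  req#1 t=0s (window 0): ALLOW
  req#2 t=0s (window 0): ALLOW
  req#3 t=0s (window 0): ALLOW
  req#4 t=0s (window 0): ALLOW
  req#5 t=0s (window 0): ALLOW
  req#6 t=13s (window 1): ALLOW
  req#7 t=14s (window 2): ALLOW
  req#8 t=15s (window 2): ALLOW
  req#9 t=16s (window 2): ALLOW
  req#10 t=16s (window 2): ALLOW
  req#11 t=16s (window 2): ALLOW
  req#12 t=17s (window 2): ALLOW
  req#13 t=17s (window 2): DENY
  req#14 t=18s (window 2): DENY

Allowed counts by window: 5 1 6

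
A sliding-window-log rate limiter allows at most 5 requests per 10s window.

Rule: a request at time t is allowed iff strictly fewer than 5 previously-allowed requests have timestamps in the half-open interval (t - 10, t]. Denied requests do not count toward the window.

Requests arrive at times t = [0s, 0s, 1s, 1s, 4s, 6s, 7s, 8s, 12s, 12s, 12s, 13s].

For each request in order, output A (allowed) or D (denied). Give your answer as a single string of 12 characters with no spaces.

Tracking allowed requests in the window:
  req#1 t=0s: ALLOW
  req#2 t=0s: ALLOW
  req#3 t=1s: ALLOW
  req#4 t=1s: ALLOW
  req#5 t=4s: ALLOW
  req#6 t=6s: DENY
  req#7 t=7s: DENY
  req#8 t=8s: DENY
  req#9 t=12s: ALLOW
  req#10 t=12s: ALLOW
  req#11 t=12s: ALLOW
  req#12 t=13s: ALLOW

Answer: AAAAADDDAAAA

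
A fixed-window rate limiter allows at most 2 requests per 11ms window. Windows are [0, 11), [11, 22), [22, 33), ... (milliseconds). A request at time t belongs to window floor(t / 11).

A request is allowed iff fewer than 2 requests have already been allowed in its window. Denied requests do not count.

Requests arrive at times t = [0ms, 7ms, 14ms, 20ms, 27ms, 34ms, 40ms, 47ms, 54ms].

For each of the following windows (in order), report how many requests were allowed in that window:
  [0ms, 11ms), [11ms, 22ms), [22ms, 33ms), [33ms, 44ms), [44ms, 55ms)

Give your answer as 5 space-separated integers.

Answer: 2 2 1 2 2

Derivation:
Processing requests:
  req#1 t=0ms (window 0): ALLOW
  req#2 t=7ms (window 0): ALLOW
  req#3 t=14ms (window 1): ALLOW
  req#4 t=20ms (window 1): ALLOW
  req#5 t=27ms (window 2): ALLOW
  req#6 t=34ms (window 3): ALLOW
  req#7 t=40ms (window 3): ALLOW
  req#8 t=47ms (window 4): ALLOW
  req#9 t=54ms (window 4): ALLOW

Allowed counts by window: 2 2 1 2 2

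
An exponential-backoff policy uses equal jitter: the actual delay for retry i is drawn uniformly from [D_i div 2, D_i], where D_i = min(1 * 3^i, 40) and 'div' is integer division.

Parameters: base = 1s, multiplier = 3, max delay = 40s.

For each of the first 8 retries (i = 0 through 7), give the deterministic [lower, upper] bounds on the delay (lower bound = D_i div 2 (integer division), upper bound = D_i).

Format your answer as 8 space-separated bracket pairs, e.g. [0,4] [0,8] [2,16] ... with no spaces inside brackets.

Computing bounds per retry:
  i=0: D_i=min(1*3^0,40)=1, bounds=[0,1]
  i=1: D_i=min(1*3^1,40)=3, bounds=[1,3]
  i=2: D_i=min(1*3^2,40)=9, bounds=[4,9]
  i=3: D_i=min(1*3^3,40)=27, bounds=[13,27]
  i=4: D_i=min(1*3^4,40)=40, bounds=[20,40]
  i=5: D_i=min(1*3^5,40)=40, bounds=[20,40]
  i=6: D_i=min(1*3^6,40)=40, bounds=[20,40]
  i=7: D_i=min(1*3^7,40)=40, bounds=[20,40]

Answer: [0,1] [1,3] [4,9] [13,27] [20,40] [20,40] [20,40] [20,40]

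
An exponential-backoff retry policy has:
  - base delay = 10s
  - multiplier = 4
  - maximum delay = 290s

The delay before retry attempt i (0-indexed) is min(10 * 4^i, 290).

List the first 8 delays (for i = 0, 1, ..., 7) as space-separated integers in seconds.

Computing each delay:
  i=0: min(10*4^0, 290) = 10
  i=1: min(10*4^1, 290) = 40
  i=2: min(10*4^2, 290) = 160
  i=3: min(10*4^3, 290) = 290
  i=4: min(10*4^4, 290) = 290
  i=5: min(10*4^5, 290) = 290
  i=6: min(10*4^6, 290) = 290
  i=7: min(10*4^7, 290) = 290

Answer: 10 40 160 290 290 290 290 290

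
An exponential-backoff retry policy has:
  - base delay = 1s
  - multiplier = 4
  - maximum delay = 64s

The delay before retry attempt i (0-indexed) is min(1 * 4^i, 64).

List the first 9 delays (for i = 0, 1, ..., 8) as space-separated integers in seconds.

Answer: 1 4 16 64 64 64 64 64 64

Derivation:
Computing each delay:
  i=0: min(1*4^0, 64) = 1
  i=1: min(1*4^1, 64) = 4
  i=2: min(1*4^2, 64) = 16
  i=3: min(1*4^3, 64) = 64
  i=4: min(1*4^4, 64) = 64
  i=5: min(1*4^5, 64) = 64
  i=6: min(1*4^6, 64) = 64
  i=7: min(1*4^7, 64) = 64
  i=8: min(1*4^8, 64) = 64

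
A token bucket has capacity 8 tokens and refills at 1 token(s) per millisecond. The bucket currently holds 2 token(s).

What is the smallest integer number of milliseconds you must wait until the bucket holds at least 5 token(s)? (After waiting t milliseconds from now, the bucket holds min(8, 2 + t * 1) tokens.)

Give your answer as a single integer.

Answer: 3

Derivation:
Need 2 + t * 1 >= 5, so t >= 3/1.
Smallest integer t = ceil(3/1) = 3.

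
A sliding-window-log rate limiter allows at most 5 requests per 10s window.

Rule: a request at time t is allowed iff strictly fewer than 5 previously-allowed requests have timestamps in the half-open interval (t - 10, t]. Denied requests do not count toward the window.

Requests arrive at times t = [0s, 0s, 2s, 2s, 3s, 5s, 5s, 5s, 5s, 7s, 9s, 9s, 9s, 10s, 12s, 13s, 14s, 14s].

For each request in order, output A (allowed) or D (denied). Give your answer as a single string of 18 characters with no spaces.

Tracking allowed requests in the window:
  req#1 t=0s: ALLOW
  req#2 t=0s: ALLOW
  req#3 t=2s: ALLOW
  req#4 t=2s: ALLOW
  req#5 t=3s: ALLOW
  req#6 t=5s: DENY
  req#7 t=5s: DENY
  req#8 t=5s: DENY
  req#9 t=5s: DENY
  req#10 t=7s: DENY
  req#11 t=9s: DENY
  req#12 t=9s: DENY
  req#13 t=9s: DENY
  req#14 t=10s: ALLOW
  req#15 t=12s: ALLOW
  req#16 t=13s: ALLOW
  req#17 t=14s: ALLOW
  req#18 t=14s: ALLOW

Answer: AAAAADDDDDDDDAAAAA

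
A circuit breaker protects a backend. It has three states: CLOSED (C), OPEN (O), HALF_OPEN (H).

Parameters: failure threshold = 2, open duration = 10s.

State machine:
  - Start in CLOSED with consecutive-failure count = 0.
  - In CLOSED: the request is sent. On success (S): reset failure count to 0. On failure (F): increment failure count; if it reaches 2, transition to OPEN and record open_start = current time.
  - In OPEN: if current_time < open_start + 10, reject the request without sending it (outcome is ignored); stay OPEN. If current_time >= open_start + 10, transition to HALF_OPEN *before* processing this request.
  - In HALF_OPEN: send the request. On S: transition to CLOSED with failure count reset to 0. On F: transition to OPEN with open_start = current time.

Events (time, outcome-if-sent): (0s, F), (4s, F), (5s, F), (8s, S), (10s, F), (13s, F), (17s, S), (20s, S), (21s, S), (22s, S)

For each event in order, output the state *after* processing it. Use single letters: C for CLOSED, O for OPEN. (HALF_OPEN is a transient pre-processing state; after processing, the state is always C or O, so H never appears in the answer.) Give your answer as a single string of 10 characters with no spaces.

Answer: COOOOOCCCC

Derivation:
State after each event:
  event#1 t=0s outcome=F: state=CLOSED
  event#2 t=4s outcome=F: state=OPEN
  event#3 t=5s outcome=F: state=OPEN
  event#4 t=8s outcome=S: state=OPEN
  event#5 t=10s outcome=F: state=OPEN
  event#6 t=13s outcome=F: state=OPEN
  event#7 t=17s outcome=S: state=CLOSED
  event#8 t=20s outcome=S: state=CLOSED
  event#9 t=21s outcome=S: state=CLOSED
  event#10 t=22s outcome=S: state=CLOSED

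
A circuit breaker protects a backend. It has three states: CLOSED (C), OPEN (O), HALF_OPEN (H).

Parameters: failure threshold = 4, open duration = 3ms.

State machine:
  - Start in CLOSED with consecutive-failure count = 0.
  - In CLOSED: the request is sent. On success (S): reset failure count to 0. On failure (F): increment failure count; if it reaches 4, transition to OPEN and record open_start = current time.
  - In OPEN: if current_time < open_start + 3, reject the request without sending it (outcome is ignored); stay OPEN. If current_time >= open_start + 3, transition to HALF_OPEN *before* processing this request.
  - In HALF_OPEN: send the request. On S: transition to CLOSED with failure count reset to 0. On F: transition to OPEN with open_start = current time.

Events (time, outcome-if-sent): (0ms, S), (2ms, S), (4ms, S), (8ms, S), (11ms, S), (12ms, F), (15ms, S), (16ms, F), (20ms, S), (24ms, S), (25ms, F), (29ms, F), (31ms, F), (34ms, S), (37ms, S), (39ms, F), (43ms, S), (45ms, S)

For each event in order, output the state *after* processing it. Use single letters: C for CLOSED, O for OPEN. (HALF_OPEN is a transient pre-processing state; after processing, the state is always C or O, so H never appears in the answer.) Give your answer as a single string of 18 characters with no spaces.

Answer: CCCCCCCCCCCCCCCCCC

Derivation:
State after each event:
  event#1 t=0ms outcome=S: state=CLOSED
  event#2 t=2ms outcome=S: state=CLOSED
  event#3 t=4ms outcome=S: state=CLOSED
  event#4 t=8ms outcome=S: state=CLOSED
  event#5 t=11ms outcome=S: state=CLOSED
  event#6 t=12ms outcome=F: state=CLOSED
  event#7 t=15ms outcome=S: state=CLOSED
  event#8 t=16ms outcome=F: state=CLOSED
  event#9 t=20ms outcome=S: state=CLOSED
  event#10 t=24ms outcome=S: state=CLOSED
  event#11 t=25ms outcome=F: state=CLOSED
  event#12 t=29ms outcome=F: state=CLOSED
  event#13 t=31ms outcome=F: state=CLOSED
  event#14 t=34ms outcome=S: state=CLOSED
  event#15 t=37ms outcome=S: state=CLOSED
  event#16 t=39ms outcome=F: state=CLOSED
  event#17 t=43ms outcome=S: state=CLOSED
  event#18 t=45ms outcome=S: state=CLOSED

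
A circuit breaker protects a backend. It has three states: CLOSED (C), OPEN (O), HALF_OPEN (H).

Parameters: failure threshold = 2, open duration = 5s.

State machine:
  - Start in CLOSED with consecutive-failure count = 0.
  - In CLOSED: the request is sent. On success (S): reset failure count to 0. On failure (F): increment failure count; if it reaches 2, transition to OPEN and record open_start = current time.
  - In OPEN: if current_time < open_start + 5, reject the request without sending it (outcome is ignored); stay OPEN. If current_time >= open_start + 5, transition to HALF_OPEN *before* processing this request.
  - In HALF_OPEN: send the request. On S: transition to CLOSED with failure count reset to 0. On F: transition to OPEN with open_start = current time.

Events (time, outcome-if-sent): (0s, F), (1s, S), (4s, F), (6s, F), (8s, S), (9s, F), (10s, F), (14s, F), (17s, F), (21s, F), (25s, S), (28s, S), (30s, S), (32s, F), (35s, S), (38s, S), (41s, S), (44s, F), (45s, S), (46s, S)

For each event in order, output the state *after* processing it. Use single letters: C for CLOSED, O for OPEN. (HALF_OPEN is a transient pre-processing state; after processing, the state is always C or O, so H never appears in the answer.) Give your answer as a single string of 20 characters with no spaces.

State after each event:
  event#1 t=0s outcome=F: state=CLOSED
  event#2 t=1s outcome=S: state=CLOSED
  event#3 t=4s outcome=F: state=CLOSED
  event#4 t=6s outcome=F: state=OPEN
  event#5 t=8s outcome=S: state=OPEN
  event#6 t=9s outcome=F: state=OPEN
  event#7 t=10s outcome=F: state=OPEN
  event#8 t=14s outcome=F: state=OPEN
  event#9 t=17s outcome=F: state=OPEN
  event#10 t=21s outcome=F: state=OPEN
  event#11 t=25s outcome=S: state=OPEN
  event#12 t=28s outcome=S: state=CLOSED
  event#13 t=30s outcome=S: state=CLOSED
  event#14 t=32s outcome=F: state=CLOSED
  event#15 t=35s outcome=S: state=CLOSED
  event#16 t=38s outcome=S: state=CLOSED
  event#17 t=41s outcome=S: state=CLOSED
  event#18 t=44s outcome=F: state=CLOSED
  event#19 t=45s outcome=S: state=CLOSED
  event#20 t=46s outcome=S: state=CLOSED

Answer: CCCOOOOOOOOCCCCCCCCC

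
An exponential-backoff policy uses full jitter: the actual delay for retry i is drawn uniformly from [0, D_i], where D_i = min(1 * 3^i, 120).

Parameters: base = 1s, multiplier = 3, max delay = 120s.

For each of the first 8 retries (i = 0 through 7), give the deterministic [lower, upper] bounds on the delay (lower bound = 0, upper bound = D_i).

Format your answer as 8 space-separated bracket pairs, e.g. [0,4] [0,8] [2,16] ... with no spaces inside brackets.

Answer: [0,1] [0,3] [0,9] [0,27] [0,81] [0,120] [0,120] [0,120]

Derivation:
Computing bounds per retry:
  i=0: D_i=min(1*3^0,120)=1, bounds=[0,1]
  i=1: D_i=min(1*3^1,120)=3, bounds=[0,3]
  i=2: D_i=min(1*3^2,120)=9, bounds=[0,9]
  i=3: D_i=min(1*3^3,120)=27, bounds=[0,27]
  i=4: D_i=min(1*3^4,120)=81, bounds=[0,81]
  i=5: D_i=min(1*3^5,120)=120, bounds=[0,120]
  i=6: D_i=min(1*3^6,120)=120, bounds=[0,120]
  i=7: D_i=min(1*3^7,120)=120, bounds=[0,120]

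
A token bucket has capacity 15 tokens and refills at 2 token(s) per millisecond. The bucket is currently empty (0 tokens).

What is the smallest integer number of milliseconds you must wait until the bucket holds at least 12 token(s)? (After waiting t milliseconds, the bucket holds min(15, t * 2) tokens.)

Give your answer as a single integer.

Answer: 6

Derivation:
Need t * 2 >= 12, so t >= 12/2.
Smallest integer t = ceil(12/2) = 6.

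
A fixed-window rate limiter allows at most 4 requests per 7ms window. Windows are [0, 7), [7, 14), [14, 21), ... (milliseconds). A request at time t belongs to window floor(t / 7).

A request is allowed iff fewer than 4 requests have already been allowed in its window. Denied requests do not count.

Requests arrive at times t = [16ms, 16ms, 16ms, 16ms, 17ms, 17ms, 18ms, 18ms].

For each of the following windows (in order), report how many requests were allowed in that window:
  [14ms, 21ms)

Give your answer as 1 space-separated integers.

Processing requests:
  req#1 t=16ms (window 2): ALLOW
  req#2 t=16ms (window 2): ALLOW
  req#3 t=16ms (window 2): ALLOW
  req#4 t=16ms (window 2): ALLOW
  req#5 t=17ms (window 2): DENY
  req#6 t=17ms (window 2): DENY
  req#7 t=18ms (window 2): DENY
  req#8 t=18ms (window 2): DENY

Allowed counts by window: 4

Answer: 4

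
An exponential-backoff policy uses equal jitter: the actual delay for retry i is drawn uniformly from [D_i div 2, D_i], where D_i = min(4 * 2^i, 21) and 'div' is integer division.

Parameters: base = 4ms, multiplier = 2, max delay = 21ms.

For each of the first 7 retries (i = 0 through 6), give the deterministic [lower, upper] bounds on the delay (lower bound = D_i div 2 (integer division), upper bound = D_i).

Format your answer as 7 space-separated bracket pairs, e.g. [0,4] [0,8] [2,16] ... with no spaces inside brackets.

Computing bounds per retry:
  i=0: D_i=min(4*2^0,21)=4, bounds=[2,4]
  i=1: D_i=min(4*2^1,21)=8, bounds=[4,8]
  i=2: D_i=min(4*2^2,21)=16, bounds=[8,16]
  i=3: D_i=min(4*2^3,21)=21, bounds=[10,21]
  i=4: D_i=min(4*2^4,21)=21, bounds=[10,21]
  i=5: D_i=min(4*2^5,21)=21, bounds=[10,21]
  i=6: D_i=min(4*2^6,21)=21, bounds=[10,21]

Answer: [2,4] [4,8] [8,16] [10,21] [10,21] [10,21] [10,21]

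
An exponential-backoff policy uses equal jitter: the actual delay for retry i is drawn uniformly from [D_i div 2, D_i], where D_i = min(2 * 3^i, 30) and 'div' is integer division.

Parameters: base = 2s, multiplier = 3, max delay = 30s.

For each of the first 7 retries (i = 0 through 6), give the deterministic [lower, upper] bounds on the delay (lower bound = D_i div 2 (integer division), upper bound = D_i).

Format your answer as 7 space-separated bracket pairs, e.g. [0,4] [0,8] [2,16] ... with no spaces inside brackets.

Answer: [1,2] [3,6] [9,18] [15,30] [15,30] [15,30] [15,30]

Derivation:
Computing bounds per retry:
  i=0: D_i=min(2*3^0,30)=2, bounds=[1,2]
  i=1: D_i=min(2*3^1,30)=6, bounds=[3,6]
  i=2: D_i=min(2*3^2,30)=18, bounds=[9,18]
  i=3: D_i=min(2*3^3,30)=30, bounds=[15,30]
  i=4: D_i=min(2*3^4,30)=30, bounds=[15,30]
  i=5: D_i=min(2*3^5,30)=30, bounds=[15,30]
  i=6: D_i=min(2*3^6,30)=30, bounds=[15,30]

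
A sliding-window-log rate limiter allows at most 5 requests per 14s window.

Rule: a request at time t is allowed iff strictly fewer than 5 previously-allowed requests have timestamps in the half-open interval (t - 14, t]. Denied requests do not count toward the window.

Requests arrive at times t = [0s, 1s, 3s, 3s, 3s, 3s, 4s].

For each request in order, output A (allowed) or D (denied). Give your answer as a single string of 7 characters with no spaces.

Tracking allowed requests in the window:
  req#1 t=0s: ALLOW
  req#2 t=1s: ALLOW
  req#3 t=3s: ALLOW
  req#4 t=3s: ALLOW
  req#5 t=3s: ALLOW
  req#6 t=3s: DENY
  req#7 t=4s: DENY

Answer: AAAAADD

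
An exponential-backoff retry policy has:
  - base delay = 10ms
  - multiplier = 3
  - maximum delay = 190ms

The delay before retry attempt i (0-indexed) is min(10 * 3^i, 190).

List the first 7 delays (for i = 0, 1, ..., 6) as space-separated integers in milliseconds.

Computing each delay:
  i=0: min(10*3^0, 190) = 10
  i=1: min(10*3^1, 190) = 30
  i=2: min(10*3^2, 190) = 90
  i=3: min(10*3^3, 190) = 190
  i=4: min(10*3^4, 190) = 190
  i=5: min(10*3^5, 190) = 190
  i=6: min(10*3^6, 190) = 190

Answer: 10 30 90 190 190 190 190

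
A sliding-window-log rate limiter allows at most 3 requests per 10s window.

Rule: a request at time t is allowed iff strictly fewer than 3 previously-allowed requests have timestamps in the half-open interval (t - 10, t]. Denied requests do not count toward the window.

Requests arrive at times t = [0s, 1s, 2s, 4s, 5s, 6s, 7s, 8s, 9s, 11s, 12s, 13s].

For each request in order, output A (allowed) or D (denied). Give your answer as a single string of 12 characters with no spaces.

Answer: AAADDDDDDAAA

Derivation:
Tracking allowed requests in the window:
  req#1 t=0s: ALLOW
  req#2 t=1s: ALLOW
  req#3 t=2s: ALLOW
  req#4 t=4s: DENY
  req#5 t=5s: DENY
  req#6 t=6s: DENY
  req#7 t=7s: DENY
  req#8 t=8s: DENY
  req#9 t=9s: DENY
  req#10 t=11s: ALLOW
  req#11 t=12s: ALLOW
  req#12 t=13s: ALLOW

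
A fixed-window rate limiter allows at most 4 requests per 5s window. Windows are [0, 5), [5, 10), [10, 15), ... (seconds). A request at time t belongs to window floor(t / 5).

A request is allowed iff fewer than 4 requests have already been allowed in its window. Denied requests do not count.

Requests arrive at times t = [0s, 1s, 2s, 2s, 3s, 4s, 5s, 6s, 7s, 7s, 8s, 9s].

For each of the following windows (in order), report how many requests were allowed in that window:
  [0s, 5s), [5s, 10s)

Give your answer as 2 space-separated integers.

Answer: 4 4

Derivation:
Processing requests:
  req#1 t=0s (window 0): ALLOW
  req#2 t=1s (window 0): ALLOW
  req#3 t=2s (window 0): ALLOW
  req#4 t=2s (window 0): ALLOW
  req#5 t=3s (window 0): DENY
  req#6 t=4s (window 0): DENY
  req#7 t=5s (window 1): ALLOW
  req#8 t=6s (window 1): ALLOW
  req#9 t=7s (window 1): ALLOW
  req#10 t=7s (window 1): ALLOW
  req#11 t=8s (window 1): DENY
  req#12 t=9s (window 1): DENY

Allowed counts by window: 4 4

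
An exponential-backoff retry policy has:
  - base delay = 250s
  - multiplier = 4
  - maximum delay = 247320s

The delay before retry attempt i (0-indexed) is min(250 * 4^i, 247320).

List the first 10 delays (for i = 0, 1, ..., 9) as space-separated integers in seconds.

Computing each delay:
  i=0: min(250*4^0, 247320) = 250
  i=1: min(250*4^1, 247320) = 1000
  i=2: min(250*4^2, 247320) = 4000
  i=3: min(250*4^3, 247320) = 16000
  i=4: min(250*4^4, 247320) = 64000
  i=5: min(250*4^5, 247320) = 247320
  i=6: min(250*4^6, 247320) = 247320
  i=7: min(250*4^7, 247320) = 247320
  i=8: min(250*4^8, 247320) = 247320
  i=9: min(250*4^9, 247320) = 247320

Answer: 250 1000 4000 16000 64000 247320 247320 247320 247320 247320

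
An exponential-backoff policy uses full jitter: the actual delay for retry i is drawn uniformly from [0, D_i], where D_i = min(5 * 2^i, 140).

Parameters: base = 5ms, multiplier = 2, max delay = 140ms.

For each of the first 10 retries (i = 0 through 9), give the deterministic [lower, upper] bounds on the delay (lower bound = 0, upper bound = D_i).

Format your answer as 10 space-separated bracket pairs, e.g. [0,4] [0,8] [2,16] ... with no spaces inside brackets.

Computing bounds per retry:
  i=0: D_i=min(5*2^0,140)=5, bounds=[0,5]
  i=1: D_i=min(5*2^1,140)=10, bounds=[0,10]
  i=2: D_i=min(5*2^2,140)=20, bounds=[0,20]
  i=3: D_i=min(5*2^3,140)=40, bounds=[0,40]
  i=4: D_i=min(5*2^4,140)=80, bounds=[0,80]
  i=5: D_i=min(5*2^5,140)=140, bounds=[0,140]
  i=6: D_i=min(5*2^6,140)=140, bounds=[0,140]
  i=7: D_i=min(5*2^7,140)=140, bounds=[0,140]
  i=8: D_i=min(5*2^8,140)=140, bounds=[0,140]
  i=9: D_i=min(5*2^9,140)=140, bounds=[0,140]

Answer: [0,5] [0,10] [0,20] [0,40] [0,80] [0,140] [0,140] [0,140] [0,140] [0,140]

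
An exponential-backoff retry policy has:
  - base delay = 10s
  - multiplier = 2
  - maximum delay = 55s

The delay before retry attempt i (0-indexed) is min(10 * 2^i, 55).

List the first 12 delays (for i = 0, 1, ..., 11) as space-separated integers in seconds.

Answer: 10 20 40 55 55 55 55 55 55 55 55 55

Derivation:
Computing each delay:
  i=0: min(10*2^0, 55) = 10
  i=1: min(10*2^1, 55) = 20
  i=2: min(10*2^2, 55) = 40
  i=3: min(10*2^3, 55) = 55
  i=4: min(10*2^4, 55) = 55
  i=5: min(10*2^5, 55) = 55
  i=6: min(10*2^6, 55) = 55
  i=7: min(10*2^7, 55) = 55
  i=8: min(10*2^8, 55) = 55
  i=9: min(10*2^9, 55) = 55
  i=10: min(10*2^10, 55) = 55
  i=11: min(10*2^11, 55) = 55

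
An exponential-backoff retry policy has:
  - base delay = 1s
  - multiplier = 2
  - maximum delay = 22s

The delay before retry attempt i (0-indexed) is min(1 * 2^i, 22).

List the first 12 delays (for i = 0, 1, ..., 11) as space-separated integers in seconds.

Answer: 1 2 4 8 16 22 22 22 22 22 22 22

Derivation:
Computing each delay:
  i=0: min(1*2^0, 22) = 1
  i=1: min(1*2^1, 22) = 2
  i=2: min(1*2^2, 22) = 4
  i=3: min(1*2^3, 22) = 8
  i=4: min(1*2^4, 22) = 16
  i=5: min(1*2^5, 22) = 22
  i=6: min(1*2^6, 22) = 22
  i=7: min(1*2^7, 22) = 22
  i=8: min(1*2^8, 22) = 22
  i=9: min(1*2^9, 22) = 22
  i=10: min(1*2^10, 22) = 22
  i=11: min(1*2^11, 22) = 22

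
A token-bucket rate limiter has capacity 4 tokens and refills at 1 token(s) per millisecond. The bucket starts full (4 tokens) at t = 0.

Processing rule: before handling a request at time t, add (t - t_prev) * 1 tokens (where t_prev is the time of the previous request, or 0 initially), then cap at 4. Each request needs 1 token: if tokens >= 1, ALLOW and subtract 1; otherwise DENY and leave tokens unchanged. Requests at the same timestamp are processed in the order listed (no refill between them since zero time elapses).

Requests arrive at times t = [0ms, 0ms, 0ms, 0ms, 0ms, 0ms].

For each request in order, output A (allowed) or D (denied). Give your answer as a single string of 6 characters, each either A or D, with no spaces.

Simulating step by step:
  req#1 t=0ms: ALLOW
  req#2 t=0ms: ALLOW
  req#3 t=0ms: ALLOW
  req#4 t=0ms: ALLOW
  req#5 t=0ms: DENY
  req#6 t=0ms: DENY

Answer: AAAADD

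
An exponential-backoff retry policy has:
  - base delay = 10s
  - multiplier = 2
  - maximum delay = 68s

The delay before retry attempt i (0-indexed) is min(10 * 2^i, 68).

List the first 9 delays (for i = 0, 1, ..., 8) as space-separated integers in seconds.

Answer: 10 20 40 68 68 68 68 68 68

Derivation:
Computing each delay:
  i=0: min(10*2^0, 68) = 10
  i=1: min(10*2^1, 68) = 20
  i=2: min(10*2^2, 68) = 40
  i=3: min(10*2^3, 68) = 68
  i=4: min(10*2^4, 68) = 68
  i=5: min(10*2^5, 68) = 68
  i=6: min(10*2^6, 68) = 68
  i=7: min(10*2^7, 68) = 68
  i=8: min(10*2^8, 68) = 68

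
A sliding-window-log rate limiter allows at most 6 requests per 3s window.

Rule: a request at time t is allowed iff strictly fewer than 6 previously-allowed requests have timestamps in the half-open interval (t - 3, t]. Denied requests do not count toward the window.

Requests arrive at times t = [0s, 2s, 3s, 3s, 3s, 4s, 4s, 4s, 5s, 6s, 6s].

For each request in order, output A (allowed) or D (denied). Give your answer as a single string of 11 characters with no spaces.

Tracking allowed requests in the window:
  req#1 t=0s: ALLOW
  req#2 t=2s: ALLOW
  req#3 t=3s: ALLOW
  req#4 t=3s: ALLOW
  req#5 t=3s: ALLOW
  req#6 t=4s: ALLOW
  req#7 t=4s: ALLOW
  req#8 t=4s: DENY
  req#9 t=5s: ALLOW
  req#10 t=6s: ALLOW
  req#11 t=6s: ALLOW

Answer: AAAAAAADAAA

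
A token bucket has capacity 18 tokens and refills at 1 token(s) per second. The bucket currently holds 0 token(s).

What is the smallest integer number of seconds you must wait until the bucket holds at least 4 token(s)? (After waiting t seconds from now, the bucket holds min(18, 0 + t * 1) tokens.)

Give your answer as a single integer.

Answer: 4

Derivation:
Need 0 + t * 1 >= 4, so t >= 4/1.
Smallest integer t = ceil(4/1) = 4.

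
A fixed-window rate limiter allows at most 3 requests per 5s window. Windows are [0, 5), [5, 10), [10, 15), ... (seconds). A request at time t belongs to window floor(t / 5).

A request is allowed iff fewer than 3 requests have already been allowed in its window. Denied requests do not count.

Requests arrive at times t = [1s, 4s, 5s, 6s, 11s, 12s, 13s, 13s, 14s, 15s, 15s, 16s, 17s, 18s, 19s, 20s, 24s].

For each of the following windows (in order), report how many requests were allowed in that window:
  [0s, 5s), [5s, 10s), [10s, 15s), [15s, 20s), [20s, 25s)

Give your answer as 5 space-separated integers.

Answer: 2 2 3 3 2

Derivation:
Processing requests:
  req#1 t=1s (window 0): ALLOW
  req#2 t=4s (window 0): ALLOW
  req#3 t=5s (window 1): ALLOW
  req#4 t=6s (window 1): ALLOW
  req#5 t=11s (window 2): ALLOW
  req#6 t=12s (window 2): ALLOW
  req#7 t=13s (window 2): ALLOW
  req#8 t=13s (window 2): DENY
  req#9 t=14s (window 2): DENY
  req#10 t=15s (window 3): ALLOW
  req#11 t=15s (window 3): ALLOW
  req#12 t=16s (window 3): ALLOW
  req#13 t=17s (window 3): DENY
  req#14 t=18s (window 3): DENY
  req#15 t=19s (window 3): DENY
  req#16 t=20s (window 4): ALLOW
  req#17 t=24s (window 4): ALLOW

Allowed counts by window: 2 2 3 3 2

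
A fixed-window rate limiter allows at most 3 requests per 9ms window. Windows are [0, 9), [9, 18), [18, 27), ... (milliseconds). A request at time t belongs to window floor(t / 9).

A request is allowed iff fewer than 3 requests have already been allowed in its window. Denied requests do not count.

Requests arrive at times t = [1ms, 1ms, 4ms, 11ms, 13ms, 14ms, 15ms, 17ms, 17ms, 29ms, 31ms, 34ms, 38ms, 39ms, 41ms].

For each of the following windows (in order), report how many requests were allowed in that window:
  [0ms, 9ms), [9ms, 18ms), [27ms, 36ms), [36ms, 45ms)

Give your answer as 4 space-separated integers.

Answer: 3 3 3 3

Derivation:
Processing requests:
  req#1 t=1ms (window 0): ALLOW
  req#2 t=1ms (window 0): ALLOW
  req#3 t=4ms (window 0): ALLOW
  req#4 t=11ms (window 1): ALLOW
  req#5 t=13ms (window 1): ALLOW
  req#6 t=14ms (window 1): ALLOW
  req#7 t=15ms (window 1): DENY
  req#8 t=17ms (window 1): DENY
  req#9 t=17ms (window 1): DENY
  req#10 t=29ms (window 3): ALLOW
  req#11 t=31ms (window 3): ALLOW
  req#12 t=34ms (window 3): ALLOW
  req#13 t=38ms (window 4): ALLOW
  req#14 t=39ms (window 4): ALLOW
  req#15 t=41ms (window 4): ALLOW

Allowed counts by window: 3 3 3 3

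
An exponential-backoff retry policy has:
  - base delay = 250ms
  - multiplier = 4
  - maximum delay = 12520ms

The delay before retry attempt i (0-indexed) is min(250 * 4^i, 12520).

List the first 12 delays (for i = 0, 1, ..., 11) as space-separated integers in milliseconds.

Computing each delay:
  i=0: min(250*4^0, 12520) = 250
  i=1: min(250*4^1, 12520) = 1000
  i=2: min(250*4^2, 12520) = 4000
  i=3: min(250*4^3, 12520) = 12520
  i=4: min(250*4^4, 12520) = 12520
  i=5: min(250*4^5, 12520) = 12520
  i=6: min(250*4^6, 12520) = 12520
  i=7: min(250*4^7, 12520) = 12520
  i=8: min(250*4^8, 12520) = 12520
  i=9: min(250*4^9, 12520) = 12520
  i=10: min(250*4^10, 12520) = 12520
  i=11: min(250*4^11, 12520) = 12520

Answer: 250 1000 4000 12520 12520 12520 12520 12520 12520 12520 12520 12520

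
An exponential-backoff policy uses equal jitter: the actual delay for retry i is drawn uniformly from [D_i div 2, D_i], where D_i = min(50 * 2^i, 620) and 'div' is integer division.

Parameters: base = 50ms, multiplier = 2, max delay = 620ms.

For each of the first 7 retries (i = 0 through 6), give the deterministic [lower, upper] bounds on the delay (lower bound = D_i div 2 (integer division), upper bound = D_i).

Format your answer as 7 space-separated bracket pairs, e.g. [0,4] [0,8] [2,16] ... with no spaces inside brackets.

Answer: [25,50] [50,100] [100,200] [200,400] [310,620] [310,620] [310,620]

Derivation:
Computing bounds per retry:
  i=0: D_i=min(50*2^0,620)=50, bounds=[25,50]
  i=1: D_i=min(50*2^1,620)=100, bounds=[50,100]
  i=2: D_i=min(50*2^2,620)=200, bounds=[100,200]
  i=3: D_i=min(50*2^3,620)=400, bounds=[200,400]
  i=4: D_i=min(50*2^4,620)=620, bounds=[310,620]
  i=5: D_i=min(50*2^5,620)=620, bounds=[310,620]
  i=6: D_i=min(50*2^6,620)=620, bounds=[310,620]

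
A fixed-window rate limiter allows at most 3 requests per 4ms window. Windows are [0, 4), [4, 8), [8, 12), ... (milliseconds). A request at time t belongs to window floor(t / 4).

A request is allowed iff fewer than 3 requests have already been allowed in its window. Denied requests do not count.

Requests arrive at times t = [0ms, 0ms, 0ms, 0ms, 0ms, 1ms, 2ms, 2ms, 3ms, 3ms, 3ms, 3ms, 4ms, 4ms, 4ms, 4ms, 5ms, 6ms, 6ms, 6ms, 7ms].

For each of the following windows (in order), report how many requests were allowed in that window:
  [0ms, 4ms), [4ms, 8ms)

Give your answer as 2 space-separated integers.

Processing requests:
  req#1 t=0ms (window 0): ALLOW
  req#2 t=0ms (window 0): ALLOW
  req#3 t=0ms (window 0): ALLOW
  req#4 t=0ms (window 0): DENY
  req#5 t=0ms (window 0): DENY
  req#6 t=1ms (window 0): DENY
  req#7 t=2ms (window 0): DENY
  req#8 t=2ms (window 0): DENY
  req#9 t=3ms (window 0): DENY
  req#10 t=3ms (window 0): DENY
  req#11 t=3ms (window 0): DENY
  req#12 t=3ms (window 0): DENY
  req#13 t=4ms (window 1): ALLOW
  req#14 t=4ms (window 1): ALLOW
  req#15 t=4ms (window 1): ALLOW
  req#16 t=4ms (window 1): DENY
  req#17 t=5ms (window 1): DENY
  req#18 t=6ms (window 1): DENY
  req#19 t=6ms (window 1): DENY
  req#20 t=6ms (window 1): DENY
  req#21 t=7ms (window 1): DENY

Allowed counts by window: 3 3

Answer: 3 3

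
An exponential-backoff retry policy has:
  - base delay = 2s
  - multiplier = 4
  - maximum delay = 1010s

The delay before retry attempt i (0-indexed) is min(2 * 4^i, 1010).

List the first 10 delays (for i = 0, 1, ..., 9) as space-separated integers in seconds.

Answer: 2 8 32 128 512 1010 1010 1010 1010 1010

Derivation:
Computing each delay:
  i=0: min(2*4^0, 1010) = 2
  i=1: min(2*4^1, 1010) = 8
  i=2: min(2*4^2, 1010) = 32
  i=3: min(2*4^3, 1010) = 128
  i=4: min(2*4^4, 1010) = 512
  i=5: min(2*4^5, 1010) = 1010
  i=6: min(2*4^6, 1010) = 1010
  i=7: min(2*4^7, 1010) = 1010
  i=8: min(2*4^8, 1010) = 1010
  i=9: min(2*4^9, 1010) = 1010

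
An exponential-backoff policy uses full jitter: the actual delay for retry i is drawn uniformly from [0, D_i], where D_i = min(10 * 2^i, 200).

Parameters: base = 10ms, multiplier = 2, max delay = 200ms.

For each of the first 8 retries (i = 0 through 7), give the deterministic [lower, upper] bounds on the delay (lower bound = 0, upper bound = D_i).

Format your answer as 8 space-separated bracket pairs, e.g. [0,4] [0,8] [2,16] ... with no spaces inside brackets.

Answer: [0,10] [0,20] [0,40] [0,80] [0,160] [0,200] [0,200] [0,200]

Derivation:
Computing bounds per retry:
  i=0: D_i=min(10*2^0,200)=10, bounds=[0,10]
  i=1: D_i=min(10*2^1,200)=20, bounds=[0,20]
  i=2: D_i=min(10*2^2,200)=40, bounds=[0,40]
  i=3: D_i=min(10*2^3,200)=80, bounds=[0,80]
  i=4: D_i=min(10*2^4,200)=160, bounds=[0,160]
  i=5: D_i=min(10*2^5,200)=200, bounds=[0,200]
  i=6: D_i=min(10*2^6,200)=200, bounds=[0,200]
  i=7: D_i=min(10*2^7,200)=200, bounds=[0,200]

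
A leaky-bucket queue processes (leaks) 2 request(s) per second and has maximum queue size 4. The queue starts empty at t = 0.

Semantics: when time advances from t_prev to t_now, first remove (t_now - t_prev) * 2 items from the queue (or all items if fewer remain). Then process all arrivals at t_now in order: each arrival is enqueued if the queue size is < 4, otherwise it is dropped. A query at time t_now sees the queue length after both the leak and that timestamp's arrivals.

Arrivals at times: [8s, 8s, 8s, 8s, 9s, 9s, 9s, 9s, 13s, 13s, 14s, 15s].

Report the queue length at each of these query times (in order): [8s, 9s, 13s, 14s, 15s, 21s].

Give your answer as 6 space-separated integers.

Answer: 4 4 2 1 1 0

Derivation:
Queue lengths at query times:
  query t=8s: backlog = 4
  query t=9s: backlog = 4
  query t=13s: backlog = 2
  query t=14s: backlog = 1
  query t=15s: backlog = 1
  query t=21s: backlog = 0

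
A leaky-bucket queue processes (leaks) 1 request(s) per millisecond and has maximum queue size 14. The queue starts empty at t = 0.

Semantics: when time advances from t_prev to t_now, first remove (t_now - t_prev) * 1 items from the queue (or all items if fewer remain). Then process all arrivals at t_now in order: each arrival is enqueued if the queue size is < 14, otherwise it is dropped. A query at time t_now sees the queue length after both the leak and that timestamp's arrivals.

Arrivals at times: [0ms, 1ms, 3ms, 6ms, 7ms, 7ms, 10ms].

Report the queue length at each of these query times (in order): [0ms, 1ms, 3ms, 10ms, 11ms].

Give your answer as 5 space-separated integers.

Queue lengths at query times:
  query t=0ms: backlog = 1
  query t=1ms: backlog = 1
  query t=3ms: backlog = 1
  query t=10ms: backlog = 1
  query t=11ms: backlog = 0

Answer: 1 1 1 1 0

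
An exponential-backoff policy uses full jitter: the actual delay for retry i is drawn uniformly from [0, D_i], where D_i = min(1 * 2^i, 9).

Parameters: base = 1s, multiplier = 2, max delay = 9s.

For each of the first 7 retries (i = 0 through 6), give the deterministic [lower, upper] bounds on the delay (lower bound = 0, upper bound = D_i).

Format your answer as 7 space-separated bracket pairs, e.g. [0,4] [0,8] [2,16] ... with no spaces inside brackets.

Answer: [0,1] [0,2] [0,4] [0,8] [0,9] [0,9] [0,9]

Derivation:
Computing bounds per retry:
  i=0: D_i=min(1*2^0,9)=1, bounds=[0,1]
  i=1: D_i=min(1*2^1,9)=2, bounds=[0,2]
  i=2: D_i=min(1*2^2,9)=4, bounds=[0,4]
  i=3: D_i=min(1*2^3,9)=8, bounds=[0,8]
  i=4: D_i=min(1*2^4,9)=9, bounds=[0,9]
  i=5: D_i=min(1*2^5,9)=9, bounds=[0,9]
  i=6: D_i=min(1*2^6,9)=9, bounds=[0,9]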